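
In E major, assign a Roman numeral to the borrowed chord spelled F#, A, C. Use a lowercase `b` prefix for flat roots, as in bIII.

F# is scale degree 2 in E major. F#–A–C is a diminished chord — the form found in E minor, not the diatonic ii (F#m). Borrowed into E major it is written ii°.

ii°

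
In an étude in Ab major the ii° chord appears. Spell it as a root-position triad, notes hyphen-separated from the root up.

ii° is built on scale degree 2, which is Bb in both Ab major and its parallel. Building the diminished chord from the parallel minor on Bb: Bb–Db–Fb.

Bb-Db-Fb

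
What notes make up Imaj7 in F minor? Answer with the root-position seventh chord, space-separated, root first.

Imaj7 is built on scale degree 1, which is F in both F minor and its parallel. Stacking thirds in F major on F gives F–A–C–E.

F A C E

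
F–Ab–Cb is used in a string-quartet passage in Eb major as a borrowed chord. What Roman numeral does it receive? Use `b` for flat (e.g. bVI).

F is scale degree 2 in Eb major. F–Ab–Cb is a diminished chord — the form found in Eb minor, not the diatonic ii (Fm). Borrowed into Eb major it is written ii°.

ii°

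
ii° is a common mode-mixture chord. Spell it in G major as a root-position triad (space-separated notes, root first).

A C Eb

The root, A, is scale degree 2 — the same note in G major and G minor; only the chord quality changes. Stacking thirds in G minor on A gives A–C–Eb.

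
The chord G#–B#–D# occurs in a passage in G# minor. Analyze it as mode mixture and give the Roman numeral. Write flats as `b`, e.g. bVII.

I

The root G# is the diatonic 1st degree of G# minor; the borrowing shows in the chord quality. The diatonic chord on degree 1 would be G#m (i), but G#–B#–D# is the major chord from G# major. As a borrowed chord it is labeled I.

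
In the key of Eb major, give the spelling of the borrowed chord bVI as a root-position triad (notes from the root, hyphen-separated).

Cb-Eb-Gb

bVI is built on the lowered scale degree 6. In Eb major degree 6 is C; lowered it becomes Cb. In Eb minor the chord on Cb is Cb–Eb–Gb.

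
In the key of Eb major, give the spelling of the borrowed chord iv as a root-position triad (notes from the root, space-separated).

Ab Cb Eb

iv is built on scale degree 4, which is Ab in both Eb major and its parallel. In Eb minor the chord on Ab is Ab–Cb–Eb.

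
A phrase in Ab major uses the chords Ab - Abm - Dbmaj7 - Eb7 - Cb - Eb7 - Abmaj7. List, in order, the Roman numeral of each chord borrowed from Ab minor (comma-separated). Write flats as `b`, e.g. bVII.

In Ab major the diatonic chords are Ab, Bbm, Cm, Db, Eb, Fm, Gdim. Ab, Dbmaj7, Eb7 and Abmaj7 are all diatonic. Abm (Ab–Cb–Eb) is not: scale degree 1 in Ab major carries Ab (I). In Ab minor the chord on that degree is Abm, so here it functions as i, borrowed from the parallel minor. Cb (Cb–Eb–Gb) doesn't fit — on degree 3 Ab major would have Cm (iii). Cb is the degree-3 chord of Ab minor, so it is the borrowed bIII.

i, bIII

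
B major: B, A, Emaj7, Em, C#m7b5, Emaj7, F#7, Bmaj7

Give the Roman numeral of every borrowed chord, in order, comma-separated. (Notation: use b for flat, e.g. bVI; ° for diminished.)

bVII, iv, iiø7

The diatonic triads in B major are B, C#m, D#m, E, F#, G#m, A#dim. Of the given chords, B, Emaj7, F#7 and Bmaj7 are diatonic. But A (A–C#–E) is foreign: the diatonic vii° on degree 7 is A#dim, whereas A comes from B minor. It is labeled bVII. Em (E–G–B) is not: scale degree 4 in B major carries E (IV). In B minor the chord on that degree is Em, so here it functions as iv, borrowed from the parallel minor. But C#m7b5 (C#–E–G–B) is foreign: the diatonic ii on degree 2 is C#m, whereas C#m7b5 comes from B minor. It is labeled iiø7.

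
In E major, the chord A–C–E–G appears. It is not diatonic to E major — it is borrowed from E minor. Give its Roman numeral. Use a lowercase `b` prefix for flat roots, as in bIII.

A is scale degree 4 in E major. A–C–E–G is a minor-seventh chord — the form found in E minor, not the diatonic IV (A). Borrowed into E major it is written iv7.

iv7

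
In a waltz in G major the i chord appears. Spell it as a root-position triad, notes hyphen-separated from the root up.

G-Bb-D

The root, G, is scale degree 1 — the same note in G major and G minor; only the chord quality changes. In G minor the chord on G is G–Bb–D.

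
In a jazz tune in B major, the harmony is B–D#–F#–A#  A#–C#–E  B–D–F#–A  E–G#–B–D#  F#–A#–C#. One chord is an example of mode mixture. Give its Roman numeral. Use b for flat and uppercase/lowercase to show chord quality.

The diatonic triads in B major are B, C#m, D#m, E, F#, G#m, A#dim. B–D#–F#–A# = Bmaj7, A#–C#–E = A#dim, E–G#–B–D# = Emaj7 and F#–A#–C# = F# all belong to that set. B–D–F#–A doesn't fit — on degree 1 B major would have B (I). Bm7 is the degree-1 chord of B minor, so it is the borrowed i7.

i7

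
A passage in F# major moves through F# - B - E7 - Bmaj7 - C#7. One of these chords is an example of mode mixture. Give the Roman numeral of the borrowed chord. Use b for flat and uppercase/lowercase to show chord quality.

bVII7

In F# major the diatonic chords are F#, G#m, A#m, B, C#, D#m, E#dim. F#, B, Bmaj7 and C#7 all belong to that set. But E7 (E–G#–B–D) is foreign: the diatonic vii° on degree 7 is E#dim, whereas E7 comes from F# minor. It is labeled bVII7.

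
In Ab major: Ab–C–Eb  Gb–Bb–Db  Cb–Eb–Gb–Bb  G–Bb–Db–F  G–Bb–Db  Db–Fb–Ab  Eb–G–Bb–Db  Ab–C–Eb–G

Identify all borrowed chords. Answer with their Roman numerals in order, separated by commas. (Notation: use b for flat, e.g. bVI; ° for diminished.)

bVII, bIIImaj7, iv

The diatonic triads in Ab major are Ab, Bbm, Cm, Db, Eb, Fm, Gdim. Ab–C–Eb = Ab, G–Bb–Db–F = Gm7b5, G–Bb–Db = Gdim, Eb–G–Bb–Db = Eb7 and Ab–C–Eb–G = Abmaj7 are all diatonic. But Gb–Bb–Db is foreign: the diatonic vii° on degree 7 is Gdim, whereas Gb comes from Ab minor. It is labeled bVII. But Cb–Eb–Gb–Bb is foreign: the diatonic iii on degree 3 is Cm, whereas Cbmaj7 comes from Ab minor. It is labeled bIIImaj7. Db–Fb–Ab is not: scale degree 4 in Ab major carries Db (IV). In Ab minor the chord on that degree is Dbm, so here it functions as iv, borrowed from the parallel minor.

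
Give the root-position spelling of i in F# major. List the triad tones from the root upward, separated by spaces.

The root, F#, is scale degree 1 — the same note in F# major and F# minor; only the chord quality changes. Building the minor chord from the parallel minor on F#: F#–A–C#.

F# A C#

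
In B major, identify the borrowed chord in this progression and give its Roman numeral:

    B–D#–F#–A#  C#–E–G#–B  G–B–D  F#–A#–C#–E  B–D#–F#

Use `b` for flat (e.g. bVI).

bVI

B major has the diatonic set B, C#m, D#m, E, F#, G#m, A#dim. B–D#–F#–A# = Bmaj7, C#–E–G#–B = C#m7, F#–A#–C#–E = F#7 and B–D#–F# = B all belong to that set. But G–B–D is foreign: the diatonic vi on degree 6 is G#m, whereas G comes from B minor. It is labeled bVI.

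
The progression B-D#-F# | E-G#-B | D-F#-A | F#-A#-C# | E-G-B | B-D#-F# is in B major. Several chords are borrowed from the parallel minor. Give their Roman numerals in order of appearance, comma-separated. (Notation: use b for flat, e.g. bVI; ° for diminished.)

bIII, iv

B major has the diatonic set B, C#m, D#m, E, F#, G#m, A#dim. Of the given chords, B–D#–F# = B, E–G#–B = E and F#–A#–C# = F# are diatonic. D–F#–A is not: scale degree 3 in B major carries D#m (iii). In B minor the chord on that degree is D, so here it functions as bIII, borrowed from the parallel minor. E–G–B is not: scale degree 4 in B major carries E (IV). In B minor the chord on that degree is Em, so here it functions as iv, borrowed from the parallel minor.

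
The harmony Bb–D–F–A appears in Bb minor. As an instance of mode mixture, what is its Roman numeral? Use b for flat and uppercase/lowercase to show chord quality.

Imaj7

Bb is scale degree 1 in Bb minor. Diatonically Bb minor has Bbm (i) on that degree; Bb–D–F–A is instead the major-seventh chord native to Bb major, so it takes the label Imaj7.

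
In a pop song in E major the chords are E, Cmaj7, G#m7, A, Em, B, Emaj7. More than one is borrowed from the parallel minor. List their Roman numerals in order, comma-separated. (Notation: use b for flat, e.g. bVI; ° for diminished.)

The diatonic triads in E major are E, F#m, G#m, A, B, C#m, D#dim. E, G#m7, A, B and Emaj7 all belong to that set. Cmaj7 (C–E–G–B) is not: scale degree 6 in E major carries C#m (vi). In E minor the chord on that degree is Cmaj7, so here it functions as bVImaj7, borrowed from the parallel minor. But Em (E–G–B) is foreign: the diatonic I on degree 1 is E, whereas Em comes from E minor. It is labeled i.

bVImaj7, i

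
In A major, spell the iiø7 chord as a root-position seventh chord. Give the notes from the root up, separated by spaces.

B D F A

The root, B, is scale degree 2 — the same note in A major and A minor; only the chord quality changes. Building the half-diminished-seventh chord from the parallel minor on B: B–D–F–A.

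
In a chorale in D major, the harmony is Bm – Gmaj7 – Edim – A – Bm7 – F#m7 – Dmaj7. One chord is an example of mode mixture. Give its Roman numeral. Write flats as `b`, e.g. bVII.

ii°

In D major the diatonic chords are D, Em, F#m, G, A, Bm, C#dim. Bm, Gmaj7, A, Bm7, F#m7 and Dmaj7 are all diatonic. Edim (E–G–Bb) doesn't fit — on degree 2 D major would have Em (ii). Edim is the degree-2 chord of D minor, so it is the borrowed ii°.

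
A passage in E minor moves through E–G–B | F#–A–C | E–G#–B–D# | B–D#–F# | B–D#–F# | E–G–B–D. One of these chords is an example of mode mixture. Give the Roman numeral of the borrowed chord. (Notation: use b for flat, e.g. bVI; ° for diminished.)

Imaj7

The diatonic triads in E minor (with V from harmonic minor) are Em, F#dim, G, Am, B, C, D. E–G–B = Em, F#–A–C = F#dim, B–D#–F# = B and E–G–B–D = Em7 are all diatonic. But E–G#–B–D# is foreign: the diatonic i on degree 1 is Em, whereas Emaj7 comes from E major. It is labeled Imaj7.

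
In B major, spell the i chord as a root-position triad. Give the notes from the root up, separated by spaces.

B D F#

i is built on scale degree 1, which is B in both B major and its parallel. In B minor the chord on B is B–D–F#.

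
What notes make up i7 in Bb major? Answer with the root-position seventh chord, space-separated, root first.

i7 is built on scale degree 1, which is Bb in both Bb major and its parallel. In Bb minor the chord on Bb is Bb–Db–F–Ab.

Bb Db F Ab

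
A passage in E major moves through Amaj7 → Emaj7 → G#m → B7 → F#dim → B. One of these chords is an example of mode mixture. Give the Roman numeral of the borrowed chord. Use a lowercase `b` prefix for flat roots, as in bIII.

E major has the diatonic set E, F#m, G#m, A, B, C#m, D#dim. Of the given chords, Amaj7, Emaj7, G#m, B7 and B are diatonic. But F#dim (F#–A–C) is foreign: the diatonic ii on degree 2 is F#m, whereas F#dim comes from E minor. It is labeled ii°.

ii°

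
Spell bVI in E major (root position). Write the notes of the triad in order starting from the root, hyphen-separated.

C-E-G

Scale degree 6 in E major is C#. bVI uses the lowered form, C, taken from E minor. Building the major chord from the parallel minor on C: C–E–G.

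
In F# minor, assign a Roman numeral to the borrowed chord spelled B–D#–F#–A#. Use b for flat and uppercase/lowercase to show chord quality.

IVmaj7

B is scale degree 4 in F# minor. B–D#–F#–A# is a major-seventh chord — the form found in F# major, not the diatonic iv (Bm). Borrowed into F# minor it is written IVmaj7.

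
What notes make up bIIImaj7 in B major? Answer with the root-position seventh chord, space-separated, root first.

D F# A C#

bIIImaj7 is built on the lowered scale degree 3. In B major degree 3 is D#; lowered it becomes D. In B minor the chord on D is D–F#–A–C#.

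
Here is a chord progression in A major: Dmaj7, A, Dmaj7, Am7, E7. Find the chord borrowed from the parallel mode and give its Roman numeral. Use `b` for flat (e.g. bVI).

A major has the diatonic set A, Bm, C#m, D, E, F#m, G#dim. Dmaj7, A and E7 are all diatonic. Am7 (A–C–E–G) doesn't fit — on degree 1 A major would have A (I). Am7 is the degree-1 chord of A minor, so it is the borrowed i7.

i7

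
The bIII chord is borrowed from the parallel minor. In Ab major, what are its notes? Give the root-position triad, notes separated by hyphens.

Cb-Eb-Gb

bIII is built on the lowered scale degree 3. In Ab major degree 3 is C; lowered it becomes Cb. In Ab minor the chord on Cb is Cb–Eb–Gb.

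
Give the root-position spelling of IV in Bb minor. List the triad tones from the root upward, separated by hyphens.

Eb-G-Bb

IV is built on scale degree 4, which is Eb in both Bb minor and its parallel. Stacking thirds in Bb major on Eb gives Eb–G–Bb.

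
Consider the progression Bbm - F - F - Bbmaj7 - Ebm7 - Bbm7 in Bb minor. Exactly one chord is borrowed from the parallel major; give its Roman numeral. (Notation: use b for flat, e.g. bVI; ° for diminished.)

In Bb minor (with V from harmonic minor) the diatonic chords are Bbm, Cdim, Db, Ebm, F, Gb, Ab. Bbm, F, Ebm7 and Bbm7 all belong to that set. Bbmaj7 (Bb–D–F–A) is not: scale degree 1 in Bb minor carries Bbm (i). In Bb major the chord on that degree is Bbmaj7, so here it functions as Imaj7, borrowed from the parallel major.

Imaj7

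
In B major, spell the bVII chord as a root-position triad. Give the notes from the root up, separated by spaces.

A C# E

The root of bVII is the lowered 7th degree: A# becomes A. In B minor the chord on A is A–C#–E.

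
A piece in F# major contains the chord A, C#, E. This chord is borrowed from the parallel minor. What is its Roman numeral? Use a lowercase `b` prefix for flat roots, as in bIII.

A is the lowered form of scale degree 3 in F# major (the diatonic degree 3 is A#). A–C#–E is a major chord — the form found in F# minor, not the diatonic iii (A#m). Borrowed into F# major it is written bIII.

bIII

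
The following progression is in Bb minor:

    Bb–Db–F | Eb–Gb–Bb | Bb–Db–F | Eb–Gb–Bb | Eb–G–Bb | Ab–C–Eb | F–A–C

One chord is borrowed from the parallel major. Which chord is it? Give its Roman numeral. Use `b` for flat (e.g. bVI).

In Bb minor (with V from harmonic minor) the diatonic chords are Bbm, Cdim, Db, Ebm, F, Gb, Ab. Of the given chords, Bb–Db–F = Bbm, Eb–Gb–Bb = Ebm, Ab–C–Eb = Ab and F–A–C = F are diatonic. Eb–G–Bb doesn't fit — on degree 4 Bb minor would have Ebm (iv). Eb is the degree-4 chord of Bb major, so it is the borrowed IV.

IV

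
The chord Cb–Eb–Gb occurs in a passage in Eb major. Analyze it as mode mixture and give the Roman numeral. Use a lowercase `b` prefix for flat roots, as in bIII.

bVI

The root Cb is the lowered 6th scale degree — diatonically Eb major has C there. Diatonically Eb major has Cm (vi) on that degree; Cb–Eb–Gb is instead the major chord native to Eb minor, so it takes the label bVI.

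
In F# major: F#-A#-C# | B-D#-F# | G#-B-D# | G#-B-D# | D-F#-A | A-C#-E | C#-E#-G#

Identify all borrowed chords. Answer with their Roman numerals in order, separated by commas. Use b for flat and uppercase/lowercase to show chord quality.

bVI, bIII

The diatonic triads in F# major are F#, G#m, A#m, B, C#, D#m, E#dim. Of the given chords, F#–A#–C# = F#, B–D#–F# = B, G#–B–D# = G#m and C#–E#–G# = C# are diatonic. But D–F#–A is foreign: the diatonic vi on degree 6 is D#m, whereas D comes from F# minor. It is labeled bVI. A–C#–E doesn't fit — on degree 3 F# major would have A#m (iii). A is the degree-3 chord of F# minor, so it is the borrowed bIII.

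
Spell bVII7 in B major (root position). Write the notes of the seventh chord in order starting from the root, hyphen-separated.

A-C#-E-G

The root of bVII7 is the lowered 7th degree: A# becomes A. In B minor the chord on A is A–C#–E–G.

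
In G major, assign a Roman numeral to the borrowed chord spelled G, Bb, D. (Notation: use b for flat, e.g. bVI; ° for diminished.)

i

The root G is the diatonic 1st degree of G major; the borrowing shows in the chord quality. Diatonically G major has G (I) on that degree; G–Bb–D is instead the minor chord native to G minor, so it takes the label i.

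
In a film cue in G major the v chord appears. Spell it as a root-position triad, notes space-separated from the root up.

D F A

The root, D, is scale degree 5 — the same note in G major and G minor; only the chord quality changes. Building the minor chord from the parallel minor on D: D–F–A.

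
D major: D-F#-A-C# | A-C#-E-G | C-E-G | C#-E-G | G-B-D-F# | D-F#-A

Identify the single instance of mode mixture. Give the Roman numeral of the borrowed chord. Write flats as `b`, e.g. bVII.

bVII

The diatonic triads in D major are D, Em, F#m, G, A, Bm, C#dim. D–F#–A–C# = Dmaj7, A–C#–E–G = A7, C#–E–G = C#dim, G–B–D–F# = Gmaj7 and D–F#–A = D all belong to that set. C–E–G doesn't fit — on degree 7 D major would have C#dim (vii°). C is the degree-7 chord of D minor, so it is the borrowed bVII.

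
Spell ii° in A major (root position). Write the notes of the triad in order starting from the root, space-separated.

B D F

The root, B, is scale degree 2 — the same note in A major and A minor; only the chord quality changes. In A minor the chord on B is B–D–F.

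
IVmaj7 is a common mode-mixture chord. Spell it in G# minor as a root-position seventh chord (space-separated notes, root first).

C# E# G# B#

IVmaj7 is built on scale degree 4, which is C# in both G# minor and its parallel. Building the major-seventh chord from the parallel major on C#: C#–E#–G#–B#.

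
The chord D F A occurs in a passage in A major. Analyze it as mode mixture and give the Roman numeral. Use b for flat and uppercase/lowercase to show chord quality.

iv

D is scale degree 4 in A major. D–F–A is a minor chord — the form found in A minor, not the diatonic IV (D). Borrowed into A major it is written iv.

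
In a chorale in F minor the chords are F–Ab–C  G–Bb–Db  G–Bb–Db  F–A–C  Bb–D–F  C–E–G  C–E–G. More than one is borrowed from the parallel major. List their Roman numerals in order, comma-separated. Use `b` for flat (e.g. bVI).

I, IV

F minor has the diatonic set Fm, Gdim, Ab, Bbm, C, Db, Eb (with V from harmonic minor). F–Ab–C = Fm, G–Bb–Db = Gdim and C–E–G = C are all diatonic. F–A–C doesn't fit — on degree 1 F minor would have Fm (i). F is the degree-1 chord of F major, so it is the borrowed I. Bb–D–F doesn't fit — on degree 4 F minor would have Bbm (iv). Bb is the degree-4 chord of F major, so it is the borrowed IV.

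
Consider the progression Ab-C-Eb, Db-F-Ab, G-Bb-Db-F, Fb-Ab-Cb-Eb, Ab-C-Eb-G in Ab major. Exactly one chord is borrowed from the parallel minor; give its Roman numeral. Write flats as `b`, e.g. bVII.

Ab major has the diatonic set Ab, Bbm, Cm, Db, Eb, Fm, Gdim. Ab–C–Eb = Ab, Db–F–Ab = Db, G–Bb–Db–F = Gm7b5 and Ab–C–Eb–G = Abmaj7 are all diatonic. Fb–Ab–Cb–Eb is not: scale degree 6 in Ab major carries Fm (vi). In Ab minor the chord on that degree is Fbmaj7, so here it functions as bVImaj7, borrowed from the parallel minor.

bVImaj7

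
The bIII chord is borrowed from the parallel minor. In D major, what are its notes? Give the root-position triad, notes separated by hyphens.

bIII is built on the lowered scale degree 3. In D major degree 3 is F#; lowered it becomes F. Stacking thirds in D minor on F gives F–A–C.

F-A-C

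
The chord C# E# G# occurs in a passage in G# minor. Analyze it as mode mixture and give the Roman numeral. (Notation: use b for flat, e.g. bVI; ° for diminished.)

C# is scale degree 4 in G# minor. The diatonic chord on degree 4 would be C#m (iv), but C#–E#–G# is the major chord from G# major. As a borrowed chord it is labeled IV.

IV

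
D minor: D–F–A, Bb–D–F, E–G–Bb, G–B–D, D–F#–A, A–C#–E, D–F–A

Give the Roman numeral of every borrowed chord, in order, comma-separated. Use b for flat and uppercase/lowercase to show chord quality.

The diatonic triads in D minor (with V from harmonic minor) are Dm, Edim, F, Gm, A, Bb, C. D–F–A = Dm, Bb–D–F = Bb, E–G–Bb = Edim and A–C#–E = A are all diatonic. But G–B–D is foreign: the diatonic iv on degree 4 is Gm, whereas G comes from D major. It is labeled IV. D–F#–A is not: scale degree 1 in D minor carries Dm (i). In D major the chord on that degree is D, so here it functions as I, borrowed from the parallel major.

IV, I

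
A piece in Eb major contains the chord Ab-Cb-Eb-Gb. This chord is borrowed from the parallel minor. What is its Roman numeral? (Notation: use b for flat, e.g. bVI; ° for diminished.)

The root Ab is the diatonic 4th degree of Eb major; the borrowing shows in the chord quality. Ab–Cb–Eb–Gb is a minor-seventh chord — the form found in Eb minor, not the diatonic IV (Ab). Borrowed into Eb major it is written iv7.

iv7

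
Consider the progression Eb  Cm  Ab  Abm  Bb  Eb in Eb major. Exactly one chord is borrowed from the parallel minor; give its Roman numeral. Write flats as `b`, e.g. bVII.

iv

The diatonic triads in Eb major are Eb, Fm, Gm, Ab, Bb, Cm, Ddim. Eb, Cm, Ab and Bb are all diatonic. Abm (Ab–Cb–Eb) doesn't fit — on degree 4 Eb major would have Ab (IV). Abm is the degree-4 chord of Eb minor, so it is the borrowed iv.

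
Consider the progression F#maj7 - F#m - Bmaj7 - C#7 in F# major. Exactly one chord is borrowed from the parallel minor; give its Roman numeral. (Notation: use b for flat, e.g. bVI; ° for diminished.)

i

In F# major the diatonic chords are F#, G#m, A#m, B, C#, D#m, E#dim. F#maj7, Bmaj7 and C#7 all belong to that set. F#m (F#–A–C#) doesn't fit — on degree 1 F# major would have F# (I). F#m is the degree-1 chord of F# minor, so it is the borrowed i.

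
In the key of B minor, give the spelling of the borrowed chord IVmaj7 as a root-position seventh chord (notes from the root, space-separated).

E G# B D#

The root, E, is scale degree 4 — the same note in B minor and B major; only the chord quality changes. Building the major-seventh chord from the parallel major on E: E–G#–B–D#.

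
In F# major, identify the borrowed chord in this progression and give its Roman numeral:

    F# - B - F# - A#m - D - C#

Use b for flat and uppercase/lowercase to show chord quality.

In F# major the diatonic chords are F#, G#m, A#m, B, C#, D#m, E#dim. F#, B, A#m and C# all belong to that set. But D (D–F#–A) is foreign: the diatonic vi on degree 6 is D#m, whereas D comes from F# minor. It is labeled bVI.

bVI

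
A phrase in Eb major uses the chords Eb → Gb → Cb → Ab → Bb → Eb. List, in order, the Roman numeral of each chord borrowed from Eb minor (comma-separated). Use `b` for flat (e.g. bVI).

bIII, bVI

In Eb major the diatonic chords are Eb, Fm, Gm, Ab, Bb, Cm, Ddim. Of the given chords, Eb, Ab and Bb are diatonic. But Gb (Gb–Bb–Db) is foreign: the diatonic iii on degree 3 is Gm, whereas Gb comes from Eb minor. It is labeled bIII. Cb (Cb–Eb–Gb) is not: scale degree 6 in Eb major carries Cm (vi). In Eb minor the chord on that degree is Cb, so here it functions as bVI, borrowed from the parallel minor.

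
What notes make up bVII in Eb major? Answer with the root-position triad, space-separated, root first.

Db F Ab

Scale degree 7 in Eb major is D. bVII uses the lowered form, Db, taken from Eb minor. Building the major chord from the parallel minor on Db: Db–F–Ab.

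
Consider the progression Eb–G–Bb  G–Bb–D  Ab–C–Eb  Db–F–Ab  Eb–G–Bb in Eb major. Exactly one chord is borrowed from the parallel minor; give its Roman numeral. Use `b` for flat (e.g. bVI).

In Eb major the diatonic chords are Eb, Fm, Gm, Ab, Bb, Cm, Ddim. Eb–G–Bb = Eb, G–Bb–D = Gm and Ab–C–Eb = Ab all belong to that set. But Db–F–Ab is foreign: the diatonic vii° on degree 7 is Ddim, whereas Db comes from Eb minor. It is labeled bVII.

bVII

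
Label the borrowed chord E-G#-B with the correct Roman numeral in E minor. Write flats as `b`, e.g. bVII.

E is scale degree 1 in E minor. E–G#–B is a major chord — the form found in E major, not the diatonic i (Em). Borrowed into E minor it is written I.

I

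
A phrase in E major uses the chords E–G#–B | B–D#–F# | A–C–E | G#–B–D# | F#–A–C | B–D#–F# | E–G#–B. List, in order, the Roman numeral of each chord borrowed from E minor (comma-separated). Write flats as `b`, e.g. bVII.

The diatonic triads in E major are E, F#m, G#m, A, B, C#m, D#dim. E–G#–B = E, B–D#–F# = B and G#–B–D# = G#m all belong to that set. A–C–E is not: scale degree 4 in E major carries A (IV). In E minor the chord on that degree is Am, so here it functions as iv, borrowed from the parallel minor. But F#–A–C is foreign: the diatonic ii on degree 2 is F#m, whereas F#dim comes from E minor. It is labeled ii°.

iv, ii°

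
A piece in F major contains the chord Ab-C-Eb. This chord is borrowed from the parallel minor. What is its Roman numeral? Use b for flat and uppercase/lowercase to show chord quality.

bIII

In F major scale degree 3 is A; Ab is its lowered form, from F minor. Diatonically F major has Am (iii) on that degree; Ab–C–Eb is instead the major chord native to F minor, so it takes the label bIII.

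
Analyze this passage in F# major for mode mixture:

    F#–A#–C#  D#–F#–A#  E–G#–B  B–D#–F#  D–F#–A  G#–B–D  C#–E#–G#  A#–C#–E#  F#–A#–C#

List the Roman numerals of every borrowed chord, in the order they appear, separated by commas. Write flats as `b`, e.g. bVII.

In F# major the diatonic chords are F#, G#m, A#m, B, C#, D#m, E#dim. F#–A#–C# = F#, D#–F#–A# = D#m, B–D#–F# = B, C#–E#–G# = C# and A#–C#–E# = A#m are all diatonic. E–G#–B doesn't fit — on degree 7 F# major would have E#dim (vii°). E is the degree-7 chord of F# minor, so it is the borrowed bVII. D–F#–A is not: scale degree 6 in F# major carries D#m (vi). In F# minor the chord on that degree is D, so here it functions as bVI, borrowed from the parallel minor. G#–B–D doesn't fit — on degree 2 F# major would have G#m (ii). G#dim is the degree-2 chord of F# minor, so it is the borrowed ii°.

bVII, bVI, ii°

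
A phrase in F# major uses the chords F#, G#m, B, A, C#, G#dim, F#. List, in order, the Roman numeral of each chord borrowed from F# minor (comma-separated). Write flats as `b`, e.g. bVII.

bIII, ii°

The diatonic triads in F# major are F#, G#m, A#m, B, C#, D#m, E#dim. F#, G#m, B and C# are all diatonic. A (A–C#–E) is not: scale degree 3 in F# major carries A#m (iii). In F# minor the chord on that degree is A, so here it functions as bIII, borrowed from the parallel minor. But G#dim (G#–B–D) is foreign: the diatonic ii on degree 2 is G#m, whereas G#dim comes from F# minor. It is labeled ii°.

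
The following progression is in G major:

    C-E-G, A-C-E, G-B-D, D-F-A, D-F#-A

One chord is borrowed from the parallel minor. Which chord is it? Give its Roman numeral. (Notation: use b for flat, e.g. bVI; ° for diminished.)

v

In G major the diatonic chords are G, Am, Bm, C, D, Em, F#dim. C–E–G = C, A–C–E = Am, G–B–D = G and D–F#–A = D are all diatonic. But D–F–A is foreign: the diatonic V on degree 5 is D, whereas Dm comes from G minor. It is labeled v.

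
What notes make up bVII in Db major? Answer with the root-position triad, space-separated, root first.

bVII is built on the lowered scale degree 7. In Db major degree 7 is C; lowered it becomes Cb. Stacking thirds in Db minor on Cb gives Cb–Eb–Gb.

Cb Eb Gb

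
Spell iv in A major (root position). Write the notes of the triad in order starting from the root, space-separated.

The root, D, is scale degree 4 — the same note in A major and A minor; only the chord quality changes. In A minor the chord on D is D–F–A.

D F A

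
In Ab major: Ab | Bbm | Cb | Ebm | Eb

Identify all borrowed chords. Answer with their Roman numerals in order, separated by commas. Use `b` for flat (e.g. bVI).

bIII, v

Ab major has the diatonic set Ab, Bbm, Cm, Db, Eb, Fm, Gdim. Of the given chords, Ab, Bbm and Eb are diatonic. Cb (Cb–Eb–Gb) doesn't fit — on degree 3 Ab major would have Cm (iii). Cb is the degree-3 chord of Ab minor, so it is the borrowed bIII. Ebm (Eb–Gb–Bb) is not: scale degree 5 in Ab major carries Eb (V). In Ab minor the chord on that degree is Ebm, so here it functions as v, borrowed from the parallel minor.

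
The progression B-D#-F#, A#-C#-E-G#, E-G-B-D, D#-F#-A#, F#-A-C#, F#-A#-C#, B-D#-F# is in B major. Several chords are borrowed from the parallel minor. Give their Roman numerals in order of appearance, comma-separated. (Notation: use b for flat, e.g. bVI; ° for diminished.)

iv7, v

The diatonic triads in B major are B, C#m, D#m, E, F#, G#m, A#dim. Of the given chords, B–D#–F# = B, A#–C#–E–G# = A#m7b5, D#–F#–A# = D#m and F#–A#–C# = F# are diatonic. E–G–B–D is not: scale degree 4 in B major carries E (IV). In B minor the chord on that degree is Em7, so here it functions as iv7, borrowed from the parallel minor. F#–A–C# doesn't fit — on degree 5 B major would have F# (V). F#m is the degree-5 chord of B minor, so it is the borrowed v.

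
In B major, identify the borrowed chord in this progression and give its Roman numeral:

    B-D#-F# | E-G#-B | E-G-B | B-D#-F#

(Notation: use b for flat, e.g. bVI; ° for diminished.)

iv

The diatonic triads in B major are B, C#m, D#m, E, F#, G#m, A#dim. B–D#–F# = B and E–G#–B = E are both diatonic. But E–G–B is foreign: the diatonic IV on degree 4 is E, whereas Em comes from B minor. It is labeled iv.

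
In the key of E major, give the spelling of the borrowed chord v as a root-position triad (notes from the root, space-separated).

v is built on scale degree 5, which is B in both E major and its parallel. Building the minor chord from the parallel minor on B: B–D–F#.

B D F#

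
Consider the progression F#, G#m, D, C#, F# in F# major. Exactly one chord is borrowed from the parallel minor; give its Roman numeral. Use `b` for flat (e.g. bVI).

The diatonic triads in F# major are F#, G#m, A#m, B, C#, D#m, E#dim. F#, G#m and C# are all diatonic. D (D–F#–A) doesn't fit — on degree 6 F# major would have D#m (vi). D is the degree-6 chord of F# minor, so it is the borrowed bVI.

bVI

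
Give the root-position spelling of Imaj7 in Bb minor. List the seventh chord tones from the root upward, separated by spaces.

Bb D F A

The root, Bb, is scale degree 1 — the same note in Bb minor and Bb major; only the chord quality changes. Stacking thirds in Bb major on Bb gives Bb–D–F–A.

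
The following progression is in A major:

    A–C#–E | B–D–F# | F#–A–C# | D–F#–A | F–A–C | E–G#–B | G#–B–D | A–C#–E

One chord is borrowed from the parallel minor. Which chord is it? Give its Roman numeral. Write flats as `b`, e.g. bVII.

In A major the diatonic chords are A, Bm, C#m, D, E, F#m, G#dim. Of the given chords, A–C#–E = A, B–D–F# = Bm, F#–A–C# = F#m, D–F#–A = D, E–G#–B = E and G#–B–D = G#dim are diatonic. But F–A–C is foreign: the diatonic vi on degree 6 is F#m, whereas F comes from A minor. It is labeled bVI.

bVI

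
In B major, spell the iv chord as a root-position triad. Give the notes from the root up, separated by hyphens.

E-G-B

The root, E, is scale degree 4 — the same note in B major and B minor; only the chord quality changes. Stacking thirds in B minor on E gives E–G–B.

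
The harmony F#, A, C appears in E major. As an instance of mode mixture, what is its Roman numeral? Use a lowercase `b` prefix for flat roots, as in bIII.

The root F# is the diatonic 2nd degree of E major; the borrowing shows in the chord quality. Diatonically E major has F#m (ii) on that degree; F#–A–C is instead the diminished chord native to E minor, so it takes the label ii°.

ii°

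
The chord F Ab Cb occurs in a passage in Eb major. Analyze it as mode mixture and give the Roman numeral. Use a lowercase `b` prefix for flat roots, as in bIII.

ii°

F is scale degree 2 in Eb major. Diatonically Eb major has Fm (ii) on that degree; F–Ab–Cb is instead the diminished chord native to Eb minor, so it takes the label ii°.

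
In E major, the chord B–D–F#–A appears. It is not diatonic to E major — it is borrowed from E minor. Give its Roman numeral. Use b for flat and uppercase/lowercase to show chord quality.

v7

The root B is the diatonic 5th degree of E major; the borrowing shows in the chord quality. B–D–F#–A is a minor-seventh chord — the form found in E minor, not the diatonic V (B). Borrowed into E major it is written v7.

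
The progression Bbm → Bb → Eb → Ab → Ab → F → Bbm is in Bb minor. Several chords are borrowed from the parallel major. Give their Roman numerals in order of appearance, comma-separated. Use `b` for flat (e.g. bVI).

The diatonic triads in Bb minor (with V from harmonic minor) are Bbm, Cdim, Db, Ebm, F, Gb, Ab. Of the given chords, Bbm, Ab and F are diatonic. Bb (Bb–D–F) is not: scale degree 1 in Bb minor carries Bbm (i). In Bb major the chord on that degree is Bb, so here it functions as I, borrowed from the parallel major. But Eb (Eb–G–Bb) is foreign: the diatonic iv on degree 4 is Ebm, whereas Eb comes from Bb major. It is labeled IV.

I, IV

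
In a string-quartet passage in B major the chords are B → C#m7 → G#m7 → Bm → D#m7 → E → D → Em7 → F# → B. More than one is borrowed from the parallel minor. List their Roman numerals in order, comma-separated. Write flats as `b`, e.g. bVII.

B major has the diatonic set B, C#m, D#m, E, F#, G#m, A#dim. Of the given chords, B, C#m7, G#m7, D#m7, E and F# are diatonic. Bm (B–D–F#) doesn't fit — on degree 1 B major would have B (I). Bm is the degree-1 chord of B minor, so it is the borrowed i. D (D–F#–A) doesn't fit — on degree 3 B major would have D#m (iii). D is the degree-3 chord of B minor, so it is the borrowed bIII. Em7 (E–G–B–D) doesn't fit — on degree 4 B major would have E (IV). Em7 is the degree-4 chord of B minor, so it is the borrowed iv7.

i, bIII, iv7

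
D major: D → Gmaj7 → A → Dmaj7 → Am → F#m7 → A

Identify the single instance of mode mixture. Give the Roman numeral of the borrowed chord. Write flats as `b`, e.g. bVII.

v

The diatonic triads in D major are D, Em, F#m, G, A, Bm, C#dim. D, Gmaj7, A, Dmaj7 and F#m7 all belong to that set. Am (A–C–E) doesn't fit — on degree 5 D major would have A (V). Am is the degree-5 chord of D minor, so it is the borrowed v.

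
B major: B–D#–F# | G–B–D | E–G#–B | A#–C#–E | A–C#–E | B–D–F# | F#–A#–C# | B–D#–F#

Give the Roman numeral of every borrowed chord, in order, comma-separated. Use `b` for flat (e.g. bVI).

bVI, bVII, i

In B major the diatonic chords are B, C#m, D#m, E, F#, G#m, A#dim. Of the given chords, B–D#–F# = B, E–G#–B = E, A#–C#–E = A#dim and F#–A#–C# = F# are diatonic. G–B–D is not: scale degree 6 in B major carries G#m (vi). In B minor the chord on that degree is G, so here it functions as bVI, borrowed from the parallel minor. But A–C#–E is foreign: the diatonic vii° on degree 7 is A#dim, whereas A comes from B minor. It is labeled bVII. B–D–F# doesn't fit — on degree 1 B major would have B (I). Bm is the degree-1 chord of B minor, so it is the borrowed i.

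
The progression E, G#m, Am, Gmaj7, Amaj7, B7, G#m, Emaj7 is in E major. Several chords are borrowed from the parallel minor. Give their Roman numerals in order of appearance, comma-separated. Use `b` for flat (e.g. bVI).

In E major the diatonic chords are E, F#m, G#m, A, B, C#m, D#dim. E, G#m, Amaj7, B7 and Emaj7 all belong to that set. Am (A–C–E) doesn't fit — on degree 4 E major would have A (IV). Am is the degree-4 chord of E minor, so it is the borrowed iv. Gmaj7 (G–B–D–F#) doesn't fit — on degree 3 E major would have G#m (iii). Gmaj7 is the degree-3 chord of E minor, so it is the borrowed bIIImaj7.

iv, bIIImaj7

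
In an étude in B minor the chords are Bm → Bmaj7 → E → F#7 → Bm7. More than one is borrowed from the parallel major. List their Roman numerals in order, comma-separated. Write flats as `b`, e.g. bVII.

In B minor (with V from harmonic minor) the diatonic chords are Bm, C#dim, D, Em, F#, G, A. Bm, F#7 and Bm7 are all diatonic. Bmaj7 (B–D#–F#–A#) is not: scale degree 1 in B minor carries Bm (i). In B major the chord on that degree is Bmaj7, so here it functions as Imaj7, borrowed from the parallel major. E (E–G#–B) doesn't fit — on degree 4 B minor would have Em (iv). E is the degree-4 chord of B major, so it is the borrowed IV.

Imaj7, IV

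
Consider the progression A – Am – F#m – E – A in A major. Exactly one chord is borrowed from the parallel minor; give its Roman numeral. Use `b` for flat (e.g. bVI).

i

A major has the diatonic set A, Bm, C#m, D, E, F#m, G#dim. Of the given chords, A, F#m and E are diatonic. But Am (A–C–E) is foreign: the diatonic I on degree 1 is A, whereas Am comes from A minor. It is labeled i.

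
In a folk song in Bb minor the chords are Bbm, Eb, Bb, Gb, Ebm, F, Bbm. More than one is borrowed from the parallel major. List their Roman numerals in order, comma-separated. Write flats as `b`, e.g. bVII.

The diatonic triads in Bb minor (with V from harmonic minor) are Bbm, Cdim, Db, Ebm, F, Gb, Ab. Bbm, Gb, Ebm and F are all diatonic. Eb (Eb–G–Bb) is not: scale degree 4 in Bb minor carries Ebm (iv). In Bb major the chord on that degree is Eb, so here it functions as IV, borrowed from the parallel major. But Bb (Bb–D–F) is foreign: the diatonic i on degree 1 is Bbm, whereas Bb comes from Bb major. It is labeled I.

IV, I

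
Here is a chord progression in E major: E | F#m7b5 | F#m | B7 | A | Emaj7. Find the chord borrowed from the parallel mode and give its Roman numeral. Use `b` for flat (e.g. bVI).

The diatonic triads in E major are E, F#m, G#m, A, B, C#m, D#dim. E, F#m, B7, A and Emaj7 all belong to that set. But F#m7b5 (F#–A–C–E) is foreign: the diatonic ii on degree 2 is F#m, whereas F#m7b5 comes from E minor. It is labeled iiø7.

iiø7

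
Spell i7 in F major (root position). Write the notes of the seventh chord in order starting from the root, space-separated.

i7 is built on scale degree 1, which is F in both F major and its parallel. In F minor the chord on F is F–Ab–C–Eb.

F Ab C Eb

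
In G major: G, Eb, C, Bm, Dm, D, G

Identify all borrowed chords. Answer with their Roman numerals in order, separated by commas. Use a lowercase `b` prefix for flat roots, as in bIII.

bVI, v

In G major the diatonic chords are G, Am, Bm, C, D, Em, F#dim. G, C, Bm and D all belong to that set. But Eb (Eb–G–Bb) is foreign: the diatonic vi on degree 6 is Em, whereas Eb comes from G minor. It is labeled bVI. But Dm (D–F–A) is foreign: the diatonic V on degree 5 is D, whereas Dm comes from G minor. It is labeled v.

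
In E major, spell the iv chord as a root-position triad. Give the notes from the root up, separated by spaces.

A C E

The root, A, is scale degree 4 — the same note in E major and E minor; only the chord quality changes. In E minor the chord on A is A–C–E.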